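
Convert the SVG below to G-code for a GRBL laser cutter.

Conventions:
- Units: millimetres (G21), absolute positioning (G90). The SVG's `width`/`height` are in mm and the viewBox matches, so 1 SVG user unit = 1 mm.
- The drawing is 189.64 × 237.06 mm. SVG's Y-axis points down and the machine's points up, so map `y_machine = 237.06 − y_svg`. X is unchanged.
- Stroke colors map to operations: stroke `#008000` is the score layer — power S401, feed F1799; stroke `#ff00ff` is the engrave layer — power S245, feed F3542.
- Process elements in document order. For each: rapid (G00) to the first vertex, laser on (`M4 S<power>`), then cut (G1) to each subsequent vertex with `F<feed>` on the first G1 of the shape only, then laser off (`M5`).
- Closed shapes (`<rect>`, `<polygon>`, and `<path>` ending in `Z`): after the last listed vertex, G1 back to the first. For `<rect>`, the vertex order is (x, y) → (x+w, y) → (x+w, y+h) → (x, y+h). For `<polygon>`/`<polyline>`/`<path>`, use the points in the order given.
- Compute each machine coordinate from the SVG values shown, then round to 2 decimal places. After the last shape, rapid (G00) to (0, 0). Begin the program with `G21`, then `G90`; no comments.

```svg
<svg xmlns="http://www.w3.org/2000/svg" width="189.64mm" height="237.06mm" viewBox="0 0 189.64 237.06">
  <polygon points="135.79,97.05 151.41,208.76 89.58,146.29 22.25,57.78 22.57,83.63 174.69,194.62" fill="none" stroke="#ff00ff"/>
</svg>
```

G21
G90
G00 X135.79 Y140.01
M4 S245
G1 X151.41 Y28.30 F3542
G1 X89.58 Y90.77
G1 X22.25 Y179.28
G1 X22.57 Y153.43
G1 X174.69 Y42.44
G1 X135.79 Y140.01
M5
G00 X0.00 Y0.00

1 u = 1 mm; y_m = 237.06 − y.

[1] `<polygon>` closed polygon, #ff00ff→engrave S245 F3542: (135.79,140.01) → (151.41,28.30) → (89.58,90.77) → (22.25,179.28) → (22.57,153.43) → (174.69,42.44) → (135.79,140.01) (closed)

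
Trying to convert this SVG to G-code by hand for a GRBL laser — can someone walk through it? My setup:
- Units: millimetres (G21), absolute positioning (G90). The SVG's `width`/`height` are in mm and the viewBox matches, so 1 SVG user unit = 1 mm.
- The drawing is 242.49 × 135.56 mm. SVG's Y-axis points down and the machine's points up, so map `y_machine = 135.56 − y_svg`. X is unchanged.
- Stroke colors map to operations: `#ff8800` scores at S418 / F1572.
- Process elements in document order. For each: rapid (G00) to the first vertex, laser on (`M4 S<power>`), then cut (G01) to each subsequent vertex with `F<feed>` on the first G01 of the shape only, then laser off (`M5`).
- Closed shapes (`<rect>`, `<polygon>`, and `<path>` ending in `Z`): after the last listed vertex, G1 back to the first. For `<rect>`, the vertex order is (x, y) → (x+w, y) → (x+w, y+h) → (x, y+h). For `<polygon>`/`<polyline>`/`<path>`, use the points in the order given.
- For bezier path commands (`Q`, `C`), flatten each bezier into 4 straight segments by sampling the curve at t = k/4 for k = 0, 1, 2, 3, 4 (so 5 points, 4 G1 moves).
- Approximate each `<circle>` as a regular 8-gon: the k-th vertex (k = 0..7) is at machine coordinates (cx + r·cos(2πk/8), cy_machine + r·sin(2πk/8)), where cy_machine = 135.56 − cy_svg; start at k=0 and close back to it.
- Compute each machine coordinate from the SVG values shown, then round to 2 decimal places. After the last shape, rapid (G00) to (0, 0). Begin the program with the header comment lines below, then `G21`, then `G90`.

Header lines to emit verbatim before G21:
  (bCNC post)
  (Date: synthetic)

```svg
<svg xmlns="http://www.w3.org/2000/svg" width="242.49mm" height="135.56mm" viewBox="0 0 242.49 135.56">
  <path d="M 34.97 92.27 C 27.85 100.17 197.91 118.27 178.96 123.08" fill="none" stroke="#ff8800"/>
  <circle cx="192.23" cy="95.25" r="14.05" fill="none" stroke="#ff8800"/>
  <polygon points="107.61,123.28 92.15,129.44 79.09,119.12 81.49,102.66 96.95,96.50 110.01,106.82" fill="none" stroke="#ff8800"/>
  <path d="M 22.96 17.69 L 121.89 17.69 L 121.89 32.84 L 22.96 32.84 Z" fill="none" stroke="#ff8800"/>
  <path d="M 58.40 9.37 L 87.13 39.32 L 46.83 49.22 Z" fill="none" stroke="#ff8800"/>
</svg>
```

viewBox `0 0 242.49 135.56` with mm width/height → 1 unit = 1 mm. Flip: y_m = 135.56 − y_svg.

**Shape 1** — `<path>` cubic bezier, stroke `#ff8800` → score (S418, F1572). Control points (SVG): P0=(34.97,92.27), P1=(27.85,100.17), P2=(197.91,118.27), P3=(178.96,123.08); sampled at t=k/4. Machine vertices: (34.97,43.29) → (57.13,35.82) → (111.40,26.73) → (163.45,18.21) → (178.96,12.48). Open path.

**Shape 2** — `<circle>` circle, stroke `#ff8800` → score (S418, F1572). Machine vertices: (206.28,40.31) → (202.16,50.24) → (192.23,54.36) → (182.30,50.24) → (178.18,40.31) → (182.30,30.38) → (192.23,26.26) → (202.16,30.38) → (206.28,40.31). Closed: final G1 returns to the first vertex.

**Shape 3** — `<polygon>` regular polygon, stroke `#ff8800` → score (S418, F1572). Machine vertices: (107.61,12.28) → (92.15,6.12) → (79.09,16.44) → (81.49,32.90) → (96.95,39.06) → (110.01,28.74) → (107.61,12.28). Closed: final G1 returns to the first vertex.

**Shape 4** — `<path>` rectangle, stroke `#ff8800` → score (S418, F1572). Machine vertices: (22.96,117.87) → (121.89,117.87) → (121.89,102.72) → (22.96,102.72) → (22.96,117.87). Closed: final G1 returns to the first vertex.

**Shape 5** — `<path>` regular polygon, stroke `#ff8800` → score (S418, F1572). Machine vertices: (58.40,126.19) → (87.13,96.24) → (46.83,86.34) → (58.40,126.19). Closed: final G1 returns to the first vertex.

(bCNC post)
(Date: synthetic)
G21
G90
G00 X34.97 Y43.29
M4 S418
G01 X57.13 Y35.82 F1572
G01 X111.40 Y26.73
G01 X163.45 Y18.21
G01 X178.96 Y12.48
M5
G00 X206.28 Y40.31
M4 S418
G01 X202.16 Y50.24 F1572
G01 X192.23 Y54.36
G01 X182.30 Y50.24
G01 X178.18 Y40.31
G01 X182.30 Y30.38
G01 X192.23 Y26.26
G01 X202.16 Y30.38
G01 X206.28 Y40.31
M5
G00 X107.61 Y12.28
M4 S418
G01 X92.15 Y6.12 F1572
G01 X79.09 Y16.44
G01 X81.49 Y32.90
G01 X96.95 Y39.06
G01 X110.01 Y28.74
G01 X107.61 Y12.28
M5
G00 X22.96 Y117.87
M4 S418
G01 X121.89 Y117.87 F1572
G01 X121.89 Y102.72
G01 X22.96 Y102.72
G01 X22.96 Y117.87
M5
G00 X58.40 Y126.19
M4 S418
G01 X87.13 Y96.24 F1572
G01 X46.83 Y86.34
G01 X58.40 Y126.19
M5
G00 X0.00 Y0.00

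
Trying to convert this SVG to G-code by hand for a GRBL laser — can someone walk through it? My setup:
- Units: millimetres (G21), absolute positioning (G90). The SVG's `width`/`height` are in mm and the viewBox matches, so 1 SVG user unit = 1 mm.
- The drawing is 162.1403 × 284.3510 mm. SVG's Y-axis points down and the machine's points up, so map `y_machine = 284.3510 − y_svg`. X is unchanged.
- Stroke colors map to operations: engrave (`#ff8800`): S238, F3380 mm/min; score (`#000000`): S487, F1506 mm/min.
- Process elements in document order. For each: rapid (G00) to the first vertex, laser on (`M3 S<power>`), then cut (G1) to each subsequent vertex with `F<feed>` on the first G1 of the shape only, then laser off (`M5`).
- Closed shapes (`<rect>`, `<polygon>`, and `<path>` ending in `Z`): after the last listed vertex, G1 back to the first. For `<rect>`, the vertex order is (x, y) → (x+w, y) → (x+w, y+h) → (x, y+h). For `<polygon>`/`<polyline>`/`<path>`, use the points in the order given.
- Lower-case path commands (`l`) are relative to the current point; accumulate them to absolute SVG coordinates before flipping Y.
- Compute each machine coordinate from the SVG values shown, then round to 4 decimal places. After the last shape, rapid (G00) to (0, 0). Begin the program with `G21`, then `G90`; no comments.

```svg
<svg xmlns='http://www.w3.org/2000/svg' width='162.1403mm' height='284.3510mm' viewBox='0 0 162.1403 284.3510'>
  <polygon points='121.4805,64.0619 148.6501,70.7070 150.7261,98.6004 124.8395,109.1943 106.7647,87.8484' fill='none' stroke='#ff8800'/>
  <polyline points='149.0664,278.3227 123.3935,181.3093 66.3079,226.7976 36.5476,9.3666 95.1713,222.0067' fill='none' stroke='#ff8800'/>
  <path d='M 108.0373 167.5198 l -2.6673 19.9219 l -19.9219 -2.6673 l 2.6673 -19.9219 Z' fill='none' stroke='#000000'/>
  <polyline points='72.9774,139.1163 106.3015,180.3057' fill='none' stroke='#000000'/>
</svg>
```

viewBox `0 0 162.1403 284.3510` with mm width/height → 1 unit = 1 mm. Flip: y_m = 284.3510 − y_svg.

**Shape 1** — `<polygon>` regular polygon, stroke `#ff8800` → engrave (S238, F3380). Machine vertices: (121.4805,220.2891) → (148.6501,213.6440) → (150.7261,185.7506) → (124.8395,175.1567) → (106.7647,196.5026) → (121.4805,220.2891). Closed: final G1 returns to the first vertex.

**Shape 2** — `<polyline>` open polyline, stroke `#ff8800` → engrave (S238, F3380). Machine vertices: (149.0664,6.0283) → (123.3935,103.0417) → (66.3079,57.5534) → (36.5476,274.9844) → (95.1713,62.3443). Open path.

**Shape 3** — `<path>` regular polygon, stroke `#000000` → score (S487, F1506). Machine vertices: (108.0373,116.8312) → (105.3700,96.9093) → (85.4481,99.5766) → (88.1154,119.4985) → (108.0373,116.8312). Closed: final G1 returns to the first vertex.

**Shape 4** — `<polyline>` line segment, stroke `#000000` → score (S487, F1506). Machine vertices: (72.9774,145.2347) → (106.3015,104.0453). Open path.

G21
G90
G00 X121.4805 Y220.2891
M3 S238
G1 X148.6501 Y213.6440 F3380
G1 X150.7261 Y185.7506
G1 X124.8395 Y175.1567
G1 X106.7647 Y196.5026
G1 X121.4805 Y220.2891
M5
G00 X149.0664 Y6.0283
M3 S238
G1 X123.3935 Y103.0417 F3380
G1 X66.3079 Y57.5534
G1 X36.5476 Y274.9844
G1 X95.1713 Y62.3443
M5
G00 X108.0373 Y116.8312
M3 S487
G1 X105.3700 Y96.9093 F1506
G1 X85.4481 Y99.5766
G1 X88.1154 Y119.4985
G1 X108.0373 Y116.8312
M5
G00 X72.9774 Y145.2347
M3 S487
G1 X106.3015 Y104.0453 F1506
M5
G00 X0.0000 Y0.0000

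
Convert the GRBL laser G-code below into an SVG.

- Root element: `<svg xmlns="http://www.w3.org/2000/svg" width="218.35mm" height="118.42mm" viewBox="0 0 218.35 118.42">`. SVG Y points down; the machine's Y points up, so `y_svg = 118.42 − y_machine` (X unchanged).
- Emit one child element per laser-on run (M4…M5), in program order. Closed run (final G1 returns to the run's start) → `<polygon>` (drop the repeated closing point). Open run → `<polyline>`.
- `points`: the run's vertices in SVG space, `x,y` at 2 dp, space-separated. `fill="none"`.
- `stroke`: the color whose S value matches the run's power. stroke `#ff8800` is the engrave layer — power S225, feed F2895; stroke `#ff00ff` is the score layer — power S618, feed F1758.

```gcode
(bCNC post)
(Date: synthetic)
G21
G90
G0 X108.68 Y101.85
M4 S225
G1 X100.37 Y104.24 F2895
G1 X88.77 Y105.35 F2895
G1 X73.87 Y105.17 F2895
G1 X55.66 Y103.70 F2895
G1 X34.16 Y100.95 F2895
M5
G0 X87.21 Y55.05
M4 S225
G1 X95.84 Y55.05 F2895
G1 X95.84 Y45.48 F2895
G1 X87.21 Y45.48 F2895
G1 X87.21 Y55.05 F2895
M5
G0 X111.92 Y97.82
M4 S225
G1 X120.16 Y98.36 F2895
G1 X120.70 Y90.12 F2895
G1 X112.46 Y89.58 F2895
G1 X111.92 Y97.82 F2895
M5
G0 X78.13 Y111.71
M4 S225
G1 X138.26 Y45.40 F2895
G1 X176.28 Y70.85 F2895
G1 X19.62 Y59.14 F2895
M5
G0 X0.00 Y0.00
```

<svg xmlns="http://www.w3.org/2000/svg" width="218.35mm" height="118.42mm" viewBox="0 0 218.35 118.42">
  <polyline points="108.68,16.57 100.37,14.18 88.77,13.07 73.87,13.25 55.66,14.72 34.16,17.47" fill="none" stroke="#ff8800"/>
  <polygon points="87.21,63.37 95.84,63.37 95.84,72.94 87.21,72.94" fill="none" stroke="#ff8800"/>
  <polygon points="111.92,20.60 120.16,20.06 120.70,28.30 112.46,28.84" fill="none" stroke="#ff8800"/>
  <polyline points="78.13,6.71 138.26,73.02 176.28,47.57 19.62,59.28" fill="none" stroke="#ff8800"/>
</svg>

y_svg = 118.42 − y_m. Every run uses S225, so all elements get stroke `#ff8800` (engrave).

[1] open run; points: 108.68,16.57 100.37,14.18 88.77,13.07 73.87,13.25 55.66,14.72 34.16,17.47

[2] closed run; points: 87.21,63.37 95.84,63.37 95.84,72.94 87.21,72.94

[3] closed run; points: 111.92,20.60 120.16,20.06 120.70,28.30 112.46,28.84

[4] open run; points: 78.13,6.71 138.26,73.02 176.28,47.57 19.62,59.28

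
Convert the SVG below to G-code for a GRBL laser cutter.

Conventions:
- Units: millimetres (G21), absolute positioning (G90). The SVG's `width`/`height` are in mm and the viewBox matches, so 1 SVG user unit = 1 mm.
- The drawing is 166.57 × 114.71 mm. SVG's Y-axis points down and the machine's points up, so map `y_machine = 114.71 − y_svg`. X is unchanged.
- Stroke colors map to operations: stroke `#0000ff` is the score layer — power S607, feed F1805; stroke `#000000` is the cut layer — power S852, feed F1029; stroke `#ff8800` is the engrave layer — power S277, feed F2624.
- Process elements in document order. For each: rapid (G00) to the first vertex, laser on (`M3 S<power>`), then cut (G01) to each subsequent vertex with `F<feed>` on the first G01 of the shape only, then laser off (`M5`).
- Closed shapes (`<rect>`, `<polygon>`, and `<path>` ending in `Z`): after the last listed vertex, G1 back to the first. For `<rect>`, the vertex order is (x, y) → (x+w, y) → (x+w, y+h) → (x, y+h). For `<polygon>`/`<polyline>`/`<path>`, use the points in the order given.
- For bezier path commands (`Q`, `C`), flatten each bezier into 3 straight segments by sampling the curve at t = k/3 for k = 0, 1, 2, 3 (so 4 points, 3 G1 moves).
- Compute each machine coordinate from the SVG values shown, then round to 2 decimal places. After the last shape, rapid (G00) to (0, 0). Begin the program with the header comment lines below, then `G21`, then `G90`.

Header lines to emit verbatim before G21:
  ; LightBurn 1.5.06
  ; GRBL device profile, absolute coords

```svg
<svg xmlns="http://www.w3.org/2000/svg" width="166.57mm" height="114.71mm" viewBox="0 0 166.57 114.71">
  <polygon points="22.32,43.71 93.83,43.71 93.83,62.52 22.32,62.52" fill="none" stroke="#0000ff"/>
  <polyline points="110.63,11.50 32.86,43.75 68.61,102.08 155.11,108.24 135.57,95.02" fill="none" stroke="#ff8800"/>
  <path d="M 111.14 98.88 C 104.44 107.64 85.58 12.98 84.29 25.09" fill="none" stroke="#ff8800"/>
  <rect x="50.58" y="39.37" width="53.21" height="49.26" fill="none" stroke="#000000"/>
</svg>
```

1 u = 1 mm; y_m = 114.71 − y.

[1] `<polygon>` rectangle, #0000ff→score S607 F1805: (22.32,71.00) → (93.83,71.00) → (93.83,52.19) → (22.32,52.19) → (22.32,71.00) (closed)

[2] `<polyline>` open polyline, #ff8800→engrave S277 F2624: (110.63,103.21) → (32.86,70.96) → (68.61,12.63) → (155.11,6.47) → (135.57,19.69)

[3] `<path>` cubic bezier, #ff8800→engrave S277 F2624: (111.14,15.83) → (101.49,33.76) → (90.34,73.92) → (84.29,89.62)

[4] `<rect>` rectangle, #000000→cut S852 F1029: (50.58,75.34) → (103.79,75.34) → (103.79,26.08) → (50.58,26.08) → (50.58,75.34) (closed)

; LightBurn 1.5.06
; GRBL device profile, absolute coords
G21
G90
G00 X22.32 Y71.00
M3 S607
G01 X93.83 Y71.00 F1805
G01 X93.83 Y52.19
G01 X22.32 Y52.19
G01 X22.32 Y71.00
M5
G00 X110.63 Y103.21
M3 S277
G01 X32.86 Y70.96 F2624
G01 X68.61 Y12.63
G01 X155.11 Y6.47
G01 X135.57 Y19.69
M5
G00 X111.14 Y15.83
M3 S277
G01 X101.49 Y33.76 F2624
G01 X90.34 Y73.92
G01 X84.29 Y89.62
M5
G00 X50.58 Y75.34
M3 S852
G01 X103.79 Y75.34 F1029
G01 X103.79 Y26.08
G01 X50.58 Y26.08
G01 X50.58 Y75.34
M5
G00 X0.00 Y0.00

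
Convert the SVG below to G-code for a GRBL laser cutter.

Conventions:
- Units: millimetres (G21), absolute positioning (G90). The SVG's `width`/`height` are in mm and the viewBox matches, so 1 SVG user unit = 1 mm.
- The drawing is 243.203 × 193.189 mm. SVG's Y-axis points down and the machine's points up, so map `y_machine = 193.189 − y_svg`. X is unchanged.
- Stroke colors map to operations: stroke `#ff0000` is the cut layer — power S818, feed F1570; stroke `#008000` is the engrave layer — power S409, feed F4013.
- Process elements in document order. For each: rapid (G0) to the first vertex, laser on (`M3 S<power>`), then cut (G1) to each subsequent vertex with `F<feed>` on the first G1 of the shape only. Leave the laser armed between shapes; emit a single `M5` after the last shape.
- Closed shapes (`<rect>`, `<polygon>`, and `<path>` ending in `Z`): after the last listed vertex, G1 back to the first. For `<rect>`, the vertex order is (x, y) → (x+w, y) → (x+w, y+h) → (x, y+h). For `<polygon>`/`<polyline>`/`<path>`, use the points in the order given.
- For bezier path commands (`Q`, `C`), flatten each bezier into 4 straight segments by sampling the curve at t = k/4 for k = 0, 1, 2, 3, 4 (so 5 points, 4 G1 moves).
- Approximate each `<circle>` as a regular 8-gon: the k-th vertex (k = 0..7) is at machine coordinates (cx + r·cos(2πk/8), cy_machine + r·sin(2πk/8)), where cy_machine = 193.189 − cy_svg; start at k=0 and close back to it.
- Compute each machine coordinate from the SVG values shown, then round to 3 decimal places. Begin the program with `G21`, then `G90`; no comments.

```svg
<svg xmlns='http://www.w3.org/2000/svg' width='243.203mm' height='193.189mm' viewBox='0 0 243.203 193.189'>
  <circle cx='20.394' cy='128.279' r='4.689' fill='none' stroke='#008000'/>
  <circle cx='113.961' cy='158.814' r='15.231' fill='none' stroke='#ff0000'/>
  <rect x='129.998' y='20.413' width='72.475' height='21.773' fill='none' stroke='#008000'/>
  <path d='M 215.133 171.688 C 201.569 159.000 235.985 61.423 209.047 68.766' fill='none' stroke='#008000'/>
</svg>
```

G21
G90
G0 X25.083 Y64.910
M3 S409
G1 X23.710 Y68.226 F4013
G1 X20.394 Y69.599
G1 X17.078 Y68.226
G1 X15.705 Y64.910
G1 X17.078 Y61.594
G1 X20.394 Y60.221
G1 X23.710 Y61.594
G1 X25.083 Y64.910
G0 X129.192 Y34.375
M3 S818
G1 X124.731 Y45.145 F1570
G1 X113.961 Y49.606
G1 X103.191 Y45.145
G1 X98.730 Y34.375
G1 X103.191 Y23.605
G1 X113.961 Y19.144
G1 X124.731 Y23.605
G1 X129.192 Y34.375
G0 X129.998 Y172.776
M3 S409
G1 X202.473 Y172.776 F4013
G1 X202.473 Y151.003
G1 X129.998 Y151.003
G1 X129.998 Y172.776
G0 X215.133 Y21.501
M3 S409
G1 X212.248 Y43.968 F4013
G1 X217.105 Y80.474
G1 X219.455 Y113.224
G1 X209.047 Y124.423
M5

Since the viewBox matches the mm dimensions, user units are millimetres directly. The only transform is the Y-flip y_m = 193.189 − y_svg.

Shape 1 is a circle drawn with `<circle>`. Its stroke #008000 means engrave at S409, F4013. After flipping Y the toolpath is (25.083,64.910) → (23.710,68.226) → (20.394,69.599) → (17.078,68.226) → (15.705,64.910) → (17.078,61.594) → (20.394,60.221) → (23.710,61.594) → (25.083,64.910), returning to the start.

Shape 2 is a circle drawn with `<circle>`. Its stroke #ff0000 means cut at S818, F1570. After flipping Y the toolpath is (129.192,34.375) → (124.731,45.145) → (113.961,49.606) → (103.191,45.145) → (98.730,34.375) → (103.191,23.605) → (113.961,19.144) → (124.731,23.605) → (129.192,34.375), returning to the start.

Shape 3 is a rectangle drawn with `<rect>`. Its stroke #008000 means engrave at S409, F4013. After flipping Y the toolpath is (129.998,172.776) → (202.473,172.776) → (202.473,151.003) → (129.998,151.003) → (129.998,172.776), returning to the start.

Shape 4 is a cubic bezier drawn with `<path>`. Its stroke #008000 means engrave at S409, F4013. After flipping Y the toolpath is (215.133,21.501) → (212.248,43.968) → (217.105,80.474) → (219.455,113.224) → (209.047,124.423).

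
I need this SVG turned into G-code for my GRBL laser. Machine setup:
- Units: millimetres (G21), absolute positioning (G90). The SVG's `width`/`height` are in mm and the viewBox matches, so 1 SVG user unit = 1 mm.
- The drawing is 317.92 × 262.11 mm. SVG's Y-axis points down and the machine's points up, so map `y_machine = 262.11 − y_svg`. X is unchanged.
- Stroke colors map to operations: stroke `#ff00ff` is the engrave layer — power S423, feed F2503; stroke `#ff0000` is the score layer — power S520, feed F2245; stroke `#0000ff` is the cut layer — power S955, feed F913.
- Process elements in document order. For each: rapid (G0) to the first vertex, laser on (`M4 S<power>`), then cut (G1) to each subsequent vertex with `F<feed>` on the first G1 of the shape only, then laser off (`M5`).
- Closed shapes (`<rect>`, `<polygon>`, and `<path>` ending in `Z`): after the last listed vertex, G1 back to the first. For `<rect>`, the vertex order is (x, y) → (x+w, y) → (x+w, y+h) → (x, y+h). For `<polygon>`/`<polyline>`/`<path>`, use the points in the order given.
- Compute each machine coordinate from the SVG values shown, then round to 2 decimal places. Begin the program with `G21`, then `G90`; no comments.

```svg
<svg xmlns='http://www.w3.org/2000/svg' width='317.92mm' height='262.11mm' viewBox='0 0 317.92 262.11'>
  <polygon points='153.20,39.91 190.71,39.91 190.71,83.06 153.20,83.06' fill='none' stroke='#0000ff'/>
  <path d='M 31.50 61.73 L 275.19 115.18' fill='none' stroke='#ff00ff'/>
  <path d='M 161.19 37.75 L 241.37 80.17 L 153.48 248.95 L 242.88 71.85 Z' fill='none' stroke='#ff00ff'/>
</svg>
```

G21
G90
G0 X153.20 Y222.20
M4 S955
G1 X190.71 Y222.20 F913
G1 X190.71 Y179.05
G1 X153.20 Y179.05
G1 X153.20 Y222.20
M5
G0 X31.50 Y200.38
M4 S423
G1 X275.19 Y146.93 F2503
M5
G0 X161.19 Y224.36
M4 S423
G1 X241.37 Y181.94 F2503
G1 X153.48 Y13.16
G1 X242.88 Y190.26
G1 X161.19 Y224.36
M5

1 u = 1 mm; y_m = 262.11 − y.

[1] `<polygon>` rectangle, #0000ff→cut S955 F913: (153.20,222.20) → (190.71,222.20) → (190.71,179.05) → (153.20,179.05) → (153.20,222.20) (closed)

[2] `<path>` line segment, #ff00ff→engrave S423 F2503: (31.50,200.38) → (275.19,146.93)

[3] `<path>` closed polygon, #ff00ff→engrave S423 F2503: (161.19,224.36) → (241.37,181.94) → (153.48,13.16) → (242.88,190.26) → (161.19,224.36) (closed)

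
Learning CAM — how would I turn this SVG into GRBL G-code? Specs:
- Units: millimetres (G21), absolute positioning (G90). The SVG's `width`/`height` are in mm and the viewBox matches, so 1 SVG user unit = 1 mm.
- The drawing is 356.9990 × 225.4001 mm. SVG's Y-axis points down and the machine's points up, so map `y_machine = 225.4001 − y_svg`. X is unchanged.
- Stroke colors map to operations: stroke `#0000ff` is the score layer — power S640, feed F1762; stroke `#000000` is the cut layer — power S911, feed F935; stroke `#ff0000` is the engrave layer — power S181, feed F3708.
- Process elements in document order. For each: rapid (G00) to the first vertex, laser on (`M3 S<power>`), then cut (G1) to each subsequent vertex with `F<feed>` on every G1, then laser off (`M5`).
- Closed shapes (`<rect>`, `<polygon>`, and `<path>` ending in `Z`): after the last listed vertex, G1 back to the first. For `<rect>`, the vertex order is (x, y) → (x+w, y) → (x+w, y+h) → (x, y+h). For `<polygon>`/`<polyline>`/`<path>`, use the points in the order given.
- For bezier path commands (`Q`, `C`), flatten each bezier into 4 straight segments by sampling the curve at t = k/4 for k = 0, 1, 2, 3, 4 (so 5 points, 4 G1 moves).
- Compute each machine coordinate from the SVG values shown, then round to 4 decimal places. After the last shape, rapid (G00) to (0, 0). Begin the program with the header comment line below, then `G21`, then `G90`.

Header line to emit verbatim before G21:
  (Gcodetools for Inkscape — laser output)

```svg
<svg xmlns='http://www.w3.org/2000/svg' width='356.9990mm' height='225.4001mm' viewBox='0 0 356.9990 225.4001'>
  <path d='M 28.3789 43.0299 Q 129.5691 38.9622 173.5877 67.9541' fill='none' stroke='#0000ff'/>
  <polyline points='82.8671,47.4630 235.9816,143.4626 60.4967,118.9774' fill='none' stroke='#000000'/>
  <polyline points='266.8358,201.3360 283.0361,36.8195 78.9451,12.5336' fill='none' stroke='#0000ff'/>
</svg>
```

viewBox `0 0 356.9990 225.4001` with mm width/height → 1 unit = 1 mm. Flip: y_m = 225.4001 − y_svg.

**Shape 1** — `<path>` quadratic bezier, stroke `#0000ff` → score (S640, F1762). Control points (SVG): P0=(28.3789,43.0299), P1=(129.5691,38.9622), P2=(173.5877,67.9541); sampled at t=k/4. Machine vertices: (28.3789,182.3702) → (75.4008,182.3378) → (115.2762,178.1730) → (148.0052,169.8757) → (173.5877,157.4460). Open path.

**Shape 2** — `<polyline>` open polyline, stroke `#000000` → cut (S911, F935). Machine vertices: (82.8671,177.9371) → (235.9816,81.9375) → (60.4967,106.4227). Open path.

**Shape 3** — `<polyline>` open polyline, stroke `#0000ff` → score (S640, F1762). Machine vertices: (266.8358,24.0641) → (283.0361,188.5806) → (78.9451,212.8665). Open path.

(Gcodetools for Inkscape — laser output)
G21
G90
G00 X28.3789 Y182.3702
M3 S640
G1 X75.4008 Y182.3378 F1762
G1 X115.2762 Y178.1730 F1762
G1 X148.0052 Y169.8757 F1762
G1 X173.5877 Y157.4460 F1762
M5
G00 X82.8671 Y177.9371
M3 S911
G1 X235.9816 Y81.9375 F935
G1 X60.4967 Y106.4227 F935
M5
G00 X266.8358 Y24.0641
M3 S640
G1 X283.0361 Y188.5806 F1762
G1 X78.9451 Y212.8665 F1762
M5
G00 X0.0000 Y0.0000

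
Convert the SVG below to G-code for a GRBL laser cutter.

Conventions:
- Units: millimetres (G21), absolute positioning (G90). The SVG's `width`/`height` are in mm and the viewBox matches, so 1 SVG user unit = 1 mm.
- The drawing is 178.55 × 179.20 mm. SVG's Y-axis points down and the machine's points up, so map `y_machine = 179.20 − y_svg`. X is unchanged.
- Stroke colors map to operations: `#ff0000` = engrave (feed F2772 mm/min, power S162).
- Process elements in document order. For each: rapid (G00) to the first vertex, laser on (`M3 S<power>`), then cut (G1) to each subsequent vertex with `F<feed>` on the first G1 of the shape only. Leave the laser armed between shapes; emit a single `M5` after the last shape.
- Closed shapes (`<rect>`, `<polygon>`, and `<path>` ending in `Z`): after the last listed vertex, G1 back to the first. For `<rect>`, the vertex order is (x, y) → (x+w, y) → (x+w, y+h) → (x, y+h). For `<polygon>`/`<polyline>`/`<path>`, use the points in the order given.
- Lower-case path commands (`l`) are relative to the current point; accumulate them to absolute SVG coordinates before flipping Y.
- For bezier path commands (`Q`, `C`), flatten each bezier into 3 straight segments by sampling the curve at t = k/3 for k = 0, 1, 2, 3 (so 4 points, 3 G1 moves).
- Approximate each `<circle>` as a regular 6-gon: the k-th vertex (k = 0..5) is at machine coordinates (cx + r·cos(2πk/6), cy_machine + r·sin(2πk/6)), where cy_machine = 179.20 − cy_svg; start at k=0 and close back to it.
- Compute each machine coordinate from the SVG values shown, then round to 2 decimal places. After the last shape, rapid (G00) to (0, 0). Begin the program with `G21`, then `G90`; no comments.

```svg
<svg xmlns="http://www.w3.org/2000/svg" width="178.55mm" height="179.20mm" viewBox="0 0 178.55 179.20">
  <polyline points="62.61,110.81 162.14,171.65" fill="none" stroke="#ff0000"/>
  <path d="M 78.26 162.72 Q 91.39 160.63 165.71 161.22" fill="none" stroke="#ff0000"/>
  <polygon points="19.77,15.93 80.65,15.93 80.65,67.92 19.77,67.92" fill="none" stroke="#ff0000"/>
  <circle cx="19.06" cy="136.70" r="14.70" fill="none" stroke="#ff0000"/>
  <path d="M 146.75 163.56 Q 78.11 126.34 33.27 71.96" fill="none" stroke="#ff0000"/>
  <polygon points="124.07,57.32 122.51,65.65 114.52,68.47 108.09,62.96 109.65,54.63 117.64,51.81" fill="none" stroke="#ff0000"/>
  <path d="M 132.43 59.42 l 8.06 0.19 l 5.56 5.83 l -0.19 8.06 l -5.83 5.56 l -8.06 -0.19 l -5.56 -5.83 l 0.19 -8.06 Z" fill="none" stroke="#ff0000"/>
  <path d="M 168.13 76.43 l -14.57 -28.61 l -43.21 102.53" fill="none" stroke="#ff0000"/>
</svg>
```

viewBox `0 0 178.55 179.20` with mm width/height → 1 unit = 1 mm. Flip: y_m = 179.20 − y_svg.

**Shape 1** — `<polyline>` line segment, stroke `#ff0000` → engrave (S162, F2772). Machine vertices: (62.61,68.39) → (162.14,7.55). Open path.

**Shape 2** — `<path>` quadratic bezier, stroke `#ff0000` → engrave (S162, F2772). Control points (SVG): P0=(78.26,162.72), P1=(91.39,160.63), P2=(165.71,161.22); sampled at t=k/3. Machine vertices: (78.26,16.48) → (93.81,17.58) → (122.96,18.08) → (165.71,17.98). Open path.

**Shape 3** — `<polygon>` rectangle, stroke `#ff0000` → engrave (S162, F2772). Machine vertices: (19.77,163.27) → (80.65,163.27) → (80.65,111.28) → (19.77,111.28) → (19.77,163.27). Closed: final G1 returns to the first vertex.

**Shape 4** — `<circle>` circle, stroke `#ff0000` → engrave (S162, F2772). Machine vertices: (33.76,42.50) → (26.41,55.23) → (11.71,55.23) → (4.36,42.50) → (11.71,29.77) → (26.41,29.77) → (33.76,42.50). Closed: final G1 returns to the first vertex.

**Shape 5** — `<path>` quadratic bezier, stroke `#ff0000` → engrave (S162, F2772). Control points (SVG): P0=(146.75,163.56), P1=(78.11,126.34), P2=(33.27,71.96); sampled at t=k/3. Machine vertices: (146.75,15.64) → (103.63,42.36) → (65.81,72.89) → (33.27,107.24). Open path.

**Shape 6** — `<polygon>` regular polygon, stroke `#ff0000` → engrave (S162, F2772). Machine vertices: (124.07,121.88) → (122.51,113.55) → (114.52,110.73) → (108.09,116.24) → (109.65,124.57) → (117.64,127.39) → (124.07,121.88). Closed: final G1 returns to the first vertex.

**Shape 7** — `<path>` regular polygon, stroke `#ff0000` → engrave (S162, F2772). Machine vertices: (132.43,119.78) → (140.49,119.59) → (146.05,113.76) → (145.86,105.70) → (140.03,100.14) → (131.97,100.33) → (126.41,106.16) → (126.60,114.22) → (132.43,119.78). Closed: final G1 returns to the first vertex.

**Shape 8** — `<path>` open polyline, stroke `#ff0000` → engrave (S162, F2772). Machine vertices: (168.13,102.77) → (153.56,131.38) → (110.35,28.85). Open path.

G21
G90
G00 X62.61 Y68.39
M3 S162
G1 X162.14 Y7.55 F2772
G00 X78.26 Y16.48
M3 S162
G1 X93.81 Y17.58 F2772
G1 X122.96 Y18.08
G1 X165.71 Y17.98
G00 X19.77 Y163.27
M3 S162
G1 X80.65 Y163.27 F2772
G1 X80.65 Y111.28
G1 X19.77 Y111.28
G1 X19.77 Y163.27
G00 X33.76 Y42.50
M3 S162
G1 X26.41 Y55.23 F2772
G1 X11.71 Y55.23
G1 X4.36 Y42.50
G1 X11.71 Y29.77
G1 X26.41 Y29.77
G1 X33.76 Y42.50
G00 X146.75 Y15.64
M3 S162
G1 X103.63 Y42.36 F2772
G1 X65.81 Y72.89
G1 X33.27 Y107.24
G00 X124.07 Y121.88
M3 S162
G1 X122.51 Y113.55 F2772
G1 X114.52 Y110.73
G1 X108.09 Y116.24
G1 X109.65 Y124.57
G1 X117.64 Y127.39
G1 X124.07 Y121.88
G00 X132.43 Y119.78
M3 S162
G1 X140.49 Y119.59 F2772
G1 X146.05 Y113.76
G1 X145.86 Y105.70
G1 X140.03 Y100.14
G1 X131.97 Y100.33
G1 X126.41 Y106.16
G1 X126.60 Y114.22
G1 X132.43 Y119.78
G00 X168.13 Y102.77
M3 S162
G1 X153.56 Y131.38 F2772
G1 X110.35 Y28.85
M5
G00 X0.00 Y0.00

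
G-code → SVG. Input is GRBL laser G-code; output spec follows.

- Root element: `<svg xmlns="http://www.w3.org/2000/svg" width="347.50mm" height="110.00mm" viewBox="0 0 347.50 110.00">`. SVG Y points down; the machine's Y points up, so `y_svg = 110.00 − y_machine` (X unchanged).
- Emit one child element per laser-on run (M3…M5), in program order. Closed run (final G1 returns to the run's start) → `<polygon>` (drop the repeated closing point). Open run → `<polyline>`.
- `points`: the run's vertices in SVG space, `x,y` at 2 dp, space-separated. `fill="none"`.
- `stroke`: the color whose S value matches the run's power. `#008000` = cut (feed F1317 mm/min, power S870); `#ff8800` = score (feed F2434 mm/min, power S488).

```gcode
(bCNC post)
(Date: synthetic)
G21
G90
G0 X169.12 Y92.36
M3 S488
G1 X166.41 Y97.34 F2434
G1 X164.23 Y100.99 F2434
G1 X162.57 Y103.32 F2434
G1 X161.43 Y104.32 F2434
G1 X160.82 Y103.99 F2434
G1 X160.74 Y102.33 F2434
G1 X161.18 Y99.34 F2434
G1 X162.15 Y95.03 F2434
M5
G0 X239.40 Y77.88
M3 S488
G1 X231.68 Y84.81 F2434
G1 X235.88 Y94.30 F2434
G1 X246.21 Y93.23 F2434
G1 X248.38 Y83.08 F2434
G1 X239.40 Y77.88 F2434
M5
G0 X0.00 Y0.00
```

<svg xmlns="http://www.w3.org/2000/svg" width="347.50mm" height="110.00mm" viewBox="0 0 347.50 110.00">
  <polyline points="169.12,17.64 166.41,12.66 164.23,9.01 162.57,6.68 161.43,5.68 160.82,6.01 160.74,7.67 161.18,10.66 162.15,14.97" fill="none" stroke="#ff8800"/>
  <polygon points="239.40,32.12 231.68,25.19 235.88,15.70 246.21,16.77 248.38,26.92" fill="none" stroke="#ff8800"/>
</svg>

Machine Y-up, SVG Y-down with viewBox height 110.00, so y_svg = 110.00 − y_machine; X carries over. Every run uses S488, so all elements get stroke `#ff8800` (score).

Run 1: The run is open, so emit a `<polyline>` with points (Y-flipped): 169.12,17.64 166.41,12.66 164.23,9.01 162.57,6.68 161.43,5.68 160.82,6.01 160.74,7.67 161.18,10.66 162.15,14.97.

Run 2: The run returns to its start, so emit a `<polygon>` with points (Y-flipped): 239.40,32.12 231.68,25.19 235.88,15.70 246.21,16.77 248.38,26.92.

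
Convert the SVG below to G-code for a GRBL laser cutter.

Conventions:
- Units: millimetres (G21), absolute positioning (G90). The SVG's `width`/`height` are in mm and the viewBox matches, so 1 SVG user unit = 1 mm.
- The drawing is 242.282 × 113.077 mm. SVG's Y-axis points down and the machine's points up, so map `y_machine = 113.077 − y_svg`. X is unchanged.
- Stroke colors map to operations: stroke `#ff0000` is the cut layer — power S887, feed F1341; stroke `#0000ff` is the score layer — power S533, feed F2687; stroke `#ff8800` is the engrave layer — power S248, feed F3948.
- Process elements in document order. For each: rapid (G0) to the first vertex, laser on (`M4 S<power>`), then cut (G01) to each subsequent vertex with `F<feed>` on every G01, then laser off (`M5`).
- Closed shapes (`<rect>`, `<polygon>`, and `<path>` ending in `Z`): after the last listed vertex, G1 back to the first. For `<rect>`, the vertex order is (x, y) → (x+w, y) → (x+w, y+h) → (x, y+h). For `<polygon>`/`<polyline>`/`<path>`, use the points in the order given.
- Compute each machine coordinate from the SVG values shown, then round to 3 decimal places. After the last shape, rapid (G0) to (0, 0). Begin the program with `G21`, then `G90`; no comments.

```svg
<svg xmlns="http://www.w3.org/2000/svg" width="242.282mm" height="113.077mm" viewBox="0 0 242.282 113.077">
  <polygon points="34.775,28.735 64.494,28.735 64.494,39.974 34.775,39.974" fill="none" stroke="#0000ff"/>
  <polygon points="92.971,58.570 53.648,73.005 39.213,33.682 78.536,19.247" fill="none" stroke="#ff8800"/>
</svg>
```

G21
G90
G0 X34.775 Y84.342
M4 S533
G01 X64.494 Y84.342 F2687
G01 X64.494 Y73.103 F2687
G01 X34.775 Y73.103 F2687
G01 X34.775 Y84.342 F2687
M5
G0 X92.971 Y54.507
M4 S248
G01 X53.648 Y40.072 F3948
G01 X39.213 Y79.395 F3948
G01 X78.536 Y93.830 F3948
G01 X92.971 Y54.507 F3948
M5
G0 X0.000 Y0.000

1 u = 1 mm; y_m = 113.077 − y.

[1] `<polygon>` rectangle, #0000ff→score S533 F2687: (34.775,84.342) → (64.494,84.342) → (64.494,73.103) → (34.775,73.103) → (34.775,84.342) (closed)

[2] `<polygon>` regular polygon, #ff8800→engrave S248 F3948: (92.971,54.507) → (53.648,40.072) → (39.213,79.395) → (78.536,93.830) → (92.971,54.507) (closed)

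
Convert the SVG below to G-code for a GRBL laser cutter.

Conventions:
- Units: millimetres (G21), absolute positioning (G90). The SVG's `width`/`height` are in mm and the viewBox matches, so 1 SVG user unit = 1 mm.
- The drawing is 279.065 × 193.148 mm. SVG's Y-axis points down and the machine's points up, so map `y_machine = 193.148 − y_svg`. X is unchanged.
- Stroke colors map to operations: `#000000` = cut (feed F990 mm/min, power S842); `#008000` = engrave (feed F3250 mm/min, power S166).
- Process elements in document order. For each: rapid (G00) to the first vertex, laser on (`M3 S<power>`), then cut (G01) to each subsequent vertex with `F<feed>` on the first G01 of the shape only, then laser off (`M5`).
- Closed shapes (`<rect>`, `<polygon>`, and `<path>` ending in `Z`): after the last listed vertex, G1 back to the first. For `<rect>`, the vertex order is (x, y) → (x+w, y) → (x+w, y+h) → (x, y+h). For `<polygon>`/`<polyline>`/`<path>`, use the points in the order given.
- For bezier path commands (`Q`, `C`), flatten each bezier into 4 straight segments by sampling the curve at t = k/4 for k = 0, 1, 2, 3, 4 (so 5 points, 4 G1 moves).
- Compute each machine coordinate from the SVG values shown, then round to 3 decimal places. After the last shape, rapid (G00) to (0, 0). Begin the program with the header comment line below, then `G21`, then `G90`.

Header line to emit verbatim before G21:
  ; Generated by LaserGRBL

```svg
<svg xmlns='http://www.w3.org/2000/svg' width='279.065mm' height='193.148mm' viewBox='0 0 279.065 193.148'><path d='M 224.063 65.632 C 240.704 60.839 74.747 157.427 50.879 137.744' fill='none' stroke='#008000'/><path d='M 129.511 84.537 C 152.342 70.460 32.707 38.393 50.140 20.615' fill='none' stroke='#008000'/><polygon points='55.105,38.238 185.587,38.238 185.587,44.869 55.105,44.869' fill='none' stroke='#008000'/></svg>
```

1 u = 1 mm; y_m = 193.148 − y.

[1] `<path>` cubic bezier, #008000→engrave S166 F3250: (224.063,127.516) → (207.380,115.503) → (152.662,85.876) → (90.348,59.042) → (50.879,55.404)

[2] `<path>` cubic bezier, #008000→engrave S166 F3250: (129.511,108.611) → (124.290,122.038) → (91.850,139.184) → (58.398,157.025) → (50.140,172.533)

[3] `<polygon>` rectangle, #008000→engrave S166 F3250: (55.105,154.910) → (185.587,154.910) → (185.587,148.279) → (55.105,148.279) → (55.105,154.910) (closed)

; Generated by LaserGRBL
G21
G90
G00 X224.063 Y127.516
M3 S166
G01 X207.380 Y115.503 F3250
G01 X152.662 Y85.876
G01 X90.348 Y59.042
G01 X50.879 Y55.404
M5
G00 X129.511 Y108.611
M3 S166
G01 X124.290 Y122.038 F3250
G01 X91.850 Y139.184
G01 X58.398 Y157.025
G01 X50.140 Y172.533
M5
G00 X55.105 Y154.910
M3 S166
G01 X185.587 Y154.910 F3250
G01 X185.587 Y148.279
G01 X55.105 Y148.279
G01 X55.105 Y154.910
M5
G00 X0.000 Y0.000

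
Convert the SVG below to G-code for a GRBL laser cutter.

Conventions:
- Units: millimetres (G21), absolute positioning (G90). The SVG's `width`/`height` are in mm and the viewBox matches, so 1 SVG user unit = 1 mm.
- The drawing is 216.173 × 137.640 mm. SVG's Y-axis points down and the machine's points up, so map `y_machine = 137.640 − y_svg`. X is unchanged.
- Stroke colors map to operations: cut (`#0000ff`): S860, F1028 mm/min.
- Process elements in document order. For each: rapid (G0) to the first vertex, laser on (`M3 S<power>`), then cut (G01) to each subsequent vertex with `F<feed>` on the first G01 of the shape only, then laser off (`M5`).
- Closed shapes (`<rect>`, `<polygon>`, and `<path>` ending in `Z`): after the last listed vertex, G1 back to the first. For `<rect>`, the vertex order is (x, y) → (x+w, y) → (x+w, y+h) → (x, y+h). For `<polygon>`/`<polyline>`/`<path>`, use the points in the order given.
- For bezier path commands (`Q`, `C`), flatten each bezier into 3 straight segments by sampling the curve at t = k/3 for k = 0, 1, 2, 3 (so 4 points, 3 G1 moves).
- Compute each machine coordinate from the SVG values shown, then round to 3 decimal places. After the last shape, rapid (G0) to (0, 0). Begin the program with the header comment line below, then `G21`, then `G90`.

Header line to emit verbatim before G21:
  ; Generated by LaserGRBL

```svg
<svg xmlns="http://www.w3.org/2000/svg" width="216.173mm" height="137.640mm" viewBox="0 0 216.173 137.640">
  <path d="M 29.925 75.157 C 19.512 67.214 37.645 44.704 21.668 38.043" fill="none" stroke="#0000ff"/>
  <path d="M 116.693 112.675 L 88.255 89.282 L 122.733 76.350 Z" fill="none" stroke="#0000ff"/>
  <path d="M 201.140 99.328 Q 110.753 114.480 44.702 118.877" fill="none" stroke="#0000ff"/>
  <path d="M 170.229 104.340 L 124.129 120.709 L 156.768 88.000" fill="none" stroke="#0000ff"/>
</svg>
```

; Generated by LaserGRBL
G21
G90
G0 X29.925 Y62.483
M3 S860
G01 X26.707 Y74.155 F1028
G01 X28.596 Y88.780
G01 X21.668 Y99.597
M5
G0 X116.693 Y24.965
M3 S860
G01 X88.255 Y48.358 F1028
G01 X122.733 Y61.290
G01 X116.693 Y24.965
M5
G0 X201.140 Y38.312
M3 S860
G01 X143.586 Y29.406 F1028
G01 X91.440 Y22.889
G01 X44.702 Y18.763
M5
G0 X170.229 Y33.300
M3 S860
G01 X124.129 Y16.931 F1028
G01 X156.768 Y49.640
M5
G0 X0.000 Y0.000

1 u = 1 mm; y_m = 137.640 − y.

[1] `<path>` cubic bezier, #0000ff→cut S860 F1028: (29.925,62.483) → (26.707,74.155) → (28.596,88.780) → (21.668,99.597)

[2] `<path>` regular polygon, #0000ff→cut S860 F1028: (116.693,24.965) → (88.255,48.358) → (122.733,61.290) → (116.693,24.965) (closed)

[3] `<path>` quadratic bezier, #0000ff→cut S860 F1028: (201.140,38.312) → (143.586,29.406) → (91.440,22.889) → (44.702,18.763)

[4] `<path>` open polyline, #0000ff→cut S860 F1028: (170.229,33.300) → (124.129,16.931) → (156.768,49.640)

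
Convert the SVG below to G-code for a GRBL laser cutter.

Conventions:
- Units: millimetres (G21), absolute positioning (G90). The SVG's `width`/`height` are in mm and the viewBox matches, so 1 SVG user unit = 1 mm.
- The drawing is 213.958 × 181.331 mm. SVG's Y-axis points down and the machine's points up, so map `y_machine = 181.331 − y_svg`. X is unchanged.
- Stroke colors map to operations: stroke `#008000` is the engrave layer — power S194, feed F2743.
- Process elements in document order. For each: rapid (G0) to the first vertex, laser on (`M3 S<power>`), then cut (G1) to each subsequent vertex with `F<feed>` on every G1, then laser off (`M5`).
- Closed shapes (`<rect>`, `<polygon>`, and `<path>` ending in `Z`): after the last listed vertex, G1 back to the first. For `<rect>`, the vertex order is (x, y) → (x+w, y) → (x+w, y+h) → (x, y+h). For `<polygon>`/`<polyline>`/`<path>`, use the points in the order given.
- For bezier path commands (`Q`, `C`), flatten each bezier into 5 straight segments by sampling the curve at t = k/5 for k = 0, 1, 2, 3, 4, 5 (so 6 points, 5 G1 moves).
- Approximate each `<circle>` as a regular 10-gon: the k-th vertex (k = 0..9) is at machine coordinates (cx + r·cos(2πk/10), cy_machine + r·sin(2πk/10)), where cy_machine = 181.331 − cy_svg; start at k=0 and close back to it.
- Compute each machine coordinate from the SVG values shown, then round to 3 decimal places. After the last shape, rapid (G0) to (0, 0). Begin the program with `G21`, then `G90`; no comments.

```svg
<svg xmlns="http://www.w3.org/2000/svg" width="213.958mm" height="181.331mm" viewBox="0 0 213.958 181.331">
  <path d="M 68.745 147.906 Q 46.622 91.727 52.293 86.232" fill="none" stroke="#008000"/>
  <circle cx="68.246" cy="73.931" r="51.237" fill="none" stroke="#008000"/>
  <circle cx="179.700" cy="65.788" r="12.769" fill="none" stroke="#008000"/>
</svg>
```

viewBox `0 0 213.958 181.331` with mm width/height → 1 unit = 1 mm. Flip: y_m = 181.331 − y_svg.

**Shape 1** — `<path>` quadratic bezier, stroke `#008000` → engrave (S194, F2743). Control points (SVG): P0=(68.745,147.906), P1=(46.622,91.727), P2=(52.293,86.232); sampled at t=k/5. Machine vertices: (68.745,33.425) → (61.008,53.869) → (55.494,70.259) → (52.203,82.594) → (51.136,90.874) → (52.293,95.099). Open path.

**Shape 2** — `<circle>` circle, stroke `#008000` → engrave (S194, F2743). Machine vertices: (119.483,107.400) → (109.698,137.516) → (84.079,156.129) → (52.413,156.129) → (26.794,137.516) → (17.009,107.400) → (26.794,77.284) → (52.413,58.671) → (84.079,58.671) → (109.698,77.284) → (119.483,107.400). Closed: final G1 returns to the first vertex.

**Shape 3** — `<circle>` circle, stroke `#008000` → engrave (S194, F2743). Machine vertices: (192.469,115.543) → (190.030,123.048) → (183.646,127.687) → (175.754,127.687) → (169.370,123.048) → (166.931,115.543) → (169.370,108.038) → (175.754,103.399) → (183.646,103.399) → (190.030,108.038) → (192.469,115.543). Closed: final G1 returns to the first vertex.

G21
G90
G0 X68.745 Y33.425
M3 S194
G1 X61.008 Y53.869 F2743
G1 X55.494 Y70.259 F2743
G1 X52.203 Y82.594 F2743
G1 X51.136 Y90.874 F2743
G1 X52.293 Y95.099 F2743
M5
G0 X119.483 Y107.400
M3 S194
G1 X109.698 Y137.516 F2743
G1 X84.079 Y156.129 F2743
G1 X52.413 Y156.129 F2743
G1 X26.794 Y137.516 F2743
G1 X17.009 Y107.400 F2743
G1 X26.794 Y77.284 F2743
G1 X52.413 Y58.671 F2743
G1 X84.079 Y58.671 F2743
G1 X109.698 Y77.284 F2743
G1 X119.483 Y107.400 F2743
M5
G0 X192.469 Y115.543
M3 S194
G1 X190.030 Y123.048 F2743
G1 X183.646 Y127.687 F2743
G1 X175.754 Y127.687 F2743
G1 X169.370 Y123.048 F2743
G1 X166.931 Y115.543 F2743
G1 X169.370 Y108.038 F2743
G1 X175.754 Y103.399 F2743
G1 X183.646 Y103.399 F2743
G1 X190.030 Y108.038 F2743
G1 X192.469 Y115.543 F2743
M5
G0 X0.000 Y0.000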